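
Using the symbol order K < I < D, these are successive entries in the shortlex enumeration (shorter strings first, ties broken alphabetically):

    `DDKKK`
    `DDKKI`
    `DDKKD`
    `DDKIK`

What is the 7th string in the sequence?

Stepping forward 3 times from DDKIK: DDKIK → DDKII → DDKID, then the target.

DDKDK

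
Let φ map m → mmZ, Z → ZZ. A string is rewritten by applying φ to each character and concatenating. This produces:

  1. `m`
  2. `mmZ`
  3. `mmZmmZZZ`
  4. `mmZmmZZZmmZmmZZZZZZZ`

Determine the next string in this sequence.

mmZmmZZZmmZmmZZZZZZZmmZmmZZZmmZmmZZZZZZZZZZZZZZZ

Replace each of the 20 characters of mmZmmZZZmmZmmZZZZZZZ in place — mmZ mmZ ZZ mmZ mmZ ZZ ZZ ZZ mmZ mmZ ZZ mmZ mmZ ZZ ZZ ZZ ZZ ZZ ZZ ZZ — and concatenate.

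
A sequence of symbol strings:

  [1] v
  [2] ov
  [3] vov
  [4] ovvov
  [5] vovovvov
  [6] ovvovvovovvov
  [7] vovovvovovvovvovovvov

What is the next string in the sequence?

ovvovvovovvovvovovvovovvovvovovvov

This is a Fibonacci-style word recurrence s(k) = s(k−2)·s(k−1): e.g. v·ov = vov.
So term 8 is ovvovvovovvov·vovovvovovvovvovovvov.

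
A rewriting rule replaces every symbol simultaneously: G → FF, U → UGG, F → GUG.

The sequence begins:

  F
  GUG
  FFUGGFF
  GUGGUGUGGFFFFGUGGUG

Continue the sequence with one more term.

FFUGGFFFFUGGFFUGGFFFFGUGGUGGUGGUGFFUGGFFFFUGGFF

φ(GUGGUGUGGFFFFGUGGUG) expands symbol-by-symbol to FF UGG FF FF UGG FF UGG FF FF GUG GUG GUG GUG FF UGG FF FF UGG FF; joining the 19 pieces gives the next term.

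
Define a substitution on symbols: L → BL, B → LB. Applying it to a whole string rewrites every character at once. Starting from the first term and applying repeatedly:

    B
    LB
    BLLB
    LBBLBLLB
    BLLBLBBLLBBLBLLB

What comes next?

Applying the rule to each of the 16 symbols of BLLBLBBLLBBLBLLB gives the pieces LB BL BL LB BL LB LB BL BL LB LB BL LB BL BL LB, which concatenate to the answer.

LBBLBLLBBLLBLBBLBLLBLBBLLBBLBLLB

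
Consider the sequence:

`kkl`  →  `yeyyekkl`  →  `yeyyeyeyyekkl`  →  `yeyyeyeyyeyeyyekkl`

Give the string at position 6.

Every step adds yeyye at the front: s(k+1) = yeyye·s(k).
From yeyyeyeyyeyeyyekkl, 2 further steps: yeyyeyeyyeyeyyekkl → yeyyeyeyyeyeyyeyeyyekkl → (answer).

yeyyeyeyyeyeyyeyeyyeyeyyekkl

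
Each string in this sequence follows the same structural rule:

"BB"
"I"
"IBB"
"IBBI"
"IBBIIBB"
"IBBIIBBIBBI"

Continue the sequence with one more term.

From term 3 onward, concatenate the last term with the second-to-last: I·BB = IBB, IBB·I = IBBI, …
So term 7 is IBBIIBBIBBI·IBBIIBB.

IBBIIBBIBBIIBBIIBB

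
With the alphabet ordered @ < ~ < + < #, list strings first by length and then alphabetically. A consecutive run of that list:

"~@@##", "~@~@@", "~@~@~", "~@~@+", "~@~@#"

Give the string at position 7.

~@~~~

Advancing 2 positions from ~@~@# through ~@~@# → ~@~~@ reaches term 7.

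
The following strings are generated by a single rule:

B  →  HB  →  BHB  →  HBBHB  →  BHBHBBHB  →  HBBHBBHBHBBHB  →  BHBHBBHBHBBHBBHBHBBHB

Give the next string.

From term 3 onward, concatenate the second-to-last term with the last: B·HB = BHB, HB·BHB = HBBHB, …
Continuing: HBBHBBHBHBBHB · BHBHBBHBHBBHBBHBHBBHB gives term 8.

HBBHBBHBHBBHBBHBHBBHBHBBHBBHBHBBHB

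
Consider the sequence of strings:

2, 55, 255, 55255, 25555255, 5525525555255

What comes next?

From term 3 onward, concatenate the second-to-last term with the last: 2·55 = 255, 55·255 = 55255, …
So term 7 is 25555255·5525525555255.

255552555525525555255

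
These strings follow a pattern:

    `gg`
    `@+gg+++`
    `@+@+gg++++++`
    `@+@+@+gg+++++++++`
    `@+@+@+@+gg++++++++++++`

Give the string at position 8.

@+@+@+@+@+@+@+gg+++++++++++++++++++++

Each term wraps the previous one in @+ on the left and +++ on the right.
From @+@+@+@+gg++++++++++++, 3 further steps: @+@+@+@+gg++++++++++++ → @+@+@+@+@+gg+++++++++++++++ → @+@+@+@+@+@+gg++++++++++++++++++ → (answer).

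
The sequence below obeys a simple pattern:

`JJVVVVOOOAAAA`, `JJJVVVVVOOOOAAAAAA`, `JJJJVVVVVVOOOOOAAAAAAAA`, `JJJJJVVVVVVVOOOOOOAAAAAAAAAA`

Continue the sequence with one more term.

Each string has the form J^{n} V^{n+2} O^{n+1} A^{2n}, where the shown terms are n = 2, 3, 4, 5.
At n = 6 the blocks have lengths 6, 8, 7, 12.

JJJJJJVVVVVVVVOOOOOOOAAAAAAAAAAAA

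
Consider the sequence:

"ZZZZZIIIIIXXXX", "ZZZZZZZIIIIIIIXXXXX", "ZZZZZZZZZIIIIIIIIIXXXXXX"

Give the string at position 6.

ZZZZZZZZZZZZZZZIIIIIIIIIIIIIIIXXXXXXXXX

Term n consists of 2n+1 Z's, followed by 2n+1 I's, followed by n+2 X's, where the shown terms are n = 2, 3, 4.
Setting n = 7 gives 15, 15, 9 characters in each block.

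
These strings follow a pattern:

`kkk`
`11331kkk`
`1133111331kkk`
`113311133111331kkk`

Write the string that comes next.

11331113311133111331kkk

Every step adds 11331 at the front: s(k+1) = 11331·s(k).
So the next term is 11331·113311133111331kkk.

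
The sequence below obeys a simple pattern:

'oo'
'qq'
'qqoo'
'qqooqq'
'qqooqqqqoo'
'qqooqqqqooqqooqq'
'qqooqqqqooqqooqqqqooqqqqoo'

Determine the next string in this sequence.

This is a Fibonacci-style word recurrence s(k) = s(k−1)·s(k−2): e.g. qq·oo = qqoo.
The next term joins qqooqqqqooqqooqqqqooqqqqoo and qqooqqqqooqqooqq.

qqooqqqqooqqooqqqqooqqqqooqqooqqqqooqqooqq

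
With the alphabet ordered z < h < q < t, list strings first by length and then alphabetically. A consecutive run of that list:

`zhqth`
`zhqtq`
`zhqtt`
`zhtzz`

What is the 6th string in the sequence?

zhtzq

Continuing the enumeration 2 steps past zhtzz: zhtzz → zhtzh → (answer).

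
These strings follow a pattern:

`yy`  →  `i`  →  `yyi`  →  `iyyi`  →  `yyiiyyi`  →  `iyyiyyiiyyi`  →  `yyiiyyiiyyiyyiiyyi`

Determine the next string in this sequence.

This is a Fibonacci-style word recurrence s(k) = s(k−2)·s(k−1): e.g. yy·i = yyi.
Continuing: iyyiyyiiyyi · yyiiyyiiyyiyyiiyyi gives term 8.

iyyiyyiiyyiyyiiyyiiyyiyyiiyyi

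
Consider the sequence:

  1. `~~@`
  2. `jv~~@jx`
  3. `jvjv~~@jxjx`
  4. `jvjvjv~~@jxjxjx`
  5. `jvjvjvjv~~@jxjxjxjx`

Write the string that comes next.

Each term wraps the previous one in jv on the left and jx on the right.
Applying this once more to jvjvjvjv~~@jxjxjxjx:

jvjvjvjvjv~~@jxjxjxjxjx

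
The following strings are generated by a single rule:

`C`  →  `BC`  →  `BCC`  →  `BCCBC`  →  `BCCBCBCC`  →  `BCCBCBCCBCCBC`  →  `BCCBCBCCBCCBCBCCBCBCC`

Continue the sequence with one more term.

This is a Fibonacci-style word recurrence s(k) = s(k−1)·s(k−2): e.g. BC·C = BCC.
The next term joins BCCBCBCCBCCBCBCCBCBCC and BCCBCBCCBCCBC.

BCCBCBCCBCCBCBCCBCBCCBCCBCBCCBCCBC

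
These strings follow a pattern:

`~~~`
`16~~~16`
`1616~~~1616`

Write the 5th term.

16161616~~~16161616

s(k+1) = 16·s(k)·16, so each term gains 16 as a prefix and 16 as a suffix.
From 1616~~~1616, 2 further steps: 1616~~~1616 → 161616~~~161616 → (answer).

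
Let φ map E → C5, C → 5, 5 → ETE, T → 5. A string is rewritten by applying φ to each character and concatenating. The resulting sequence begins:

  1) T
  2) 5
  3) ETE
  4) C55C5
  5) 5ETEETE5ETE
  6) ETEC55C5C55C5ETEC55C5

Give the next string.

C55C55ETEETE5ETE5ETEETE5ETEC55C55ETEETE5ETE

Applying the rule to each of the 21 symbols of ETEC55C5C55C5ETEC55C5 gives the pieces C5 5 C5 5 ETE ETE 5 ETE 5 ETE ETE 5 ETE C5 5 C5 5 ETE ETE 5 ETE, which concatenate to the answer.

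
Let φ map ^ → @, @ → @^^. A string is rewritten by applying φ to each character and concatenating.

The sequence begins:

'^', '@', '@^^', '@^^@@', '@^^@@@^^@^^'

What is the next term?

@^^@@@^^@^^@^^@@@^^@@

Apply φ to @^^@@@^^@^^ symbol by symbol: @→@^^, ^→@, ^→@, @→@^^, @→@^^, @→@^^, ^→@, ^→@, @→@^^, ^→@, ^→@; joined: @^^ @ @ @^^ @^^ @^^ @ @ @^^ @ @.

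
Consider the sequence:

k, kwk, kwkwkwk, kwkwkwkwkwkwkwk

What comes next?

kwkwkwkwkwkwkwkwkwkwkwkwkwkwkwk

Every step duplicates the string with 'w' between the halves.
So the next term is two copies of kwkwkwkwkwkwkwk with 'w' between the halves.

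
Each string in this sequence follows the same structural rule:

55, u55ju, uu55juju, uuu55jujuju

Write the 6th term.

uuuuu55jujujujuju

Every step adds u to the front and ju to the end of the previous string.
From uuu55jujuju, 2 further steps: uuu55jujuju → uuuu55jujujuju → (answer).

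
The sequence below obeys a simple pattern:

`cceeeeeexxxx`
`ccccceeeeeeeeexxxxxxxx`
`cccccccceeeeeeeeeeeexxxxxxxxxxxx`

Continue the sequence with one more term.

ccccccccccceeeeeeeeeeeeeeexxxxxxxxxxxxxxxx

Each string has the form c^{3n-1} e^{3n+3} x^{4n} (n = 1, 2, …).
Setting n = 4 gives 11, 15, 16 characters in each block.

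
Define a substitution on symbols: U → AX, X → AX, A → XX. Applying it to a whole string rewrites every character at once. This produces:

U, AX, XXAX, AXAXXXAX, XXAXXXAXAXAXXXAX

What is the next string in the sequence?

Rewriting the 16 symbols of XXAXXXAXAXAXXXAX one by one yields AX AX XX AX AX AX XX AX XX AX XX AX AX AX XX AX; concatenated:

AXAXXXAXAXAXXXAXXXAXXXAXAXAXXXAX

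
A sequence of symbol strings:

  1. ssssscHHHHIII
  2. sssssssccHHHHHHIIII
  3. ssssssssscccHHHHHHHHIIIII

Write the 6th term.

sssssssssssssssccccccHHHHHHHHHHHHHHIIIIIIII

Reading off run lengths: s runs 5, 7, 9; c runs 1, 2, 3; H runs 4, 6, 8; I runs 3, 4, 5 — each is linear in n, where the shown terms are n = 2, 3, 4.
At n = 7 the blocks have lengths 15, 6, 14, 8.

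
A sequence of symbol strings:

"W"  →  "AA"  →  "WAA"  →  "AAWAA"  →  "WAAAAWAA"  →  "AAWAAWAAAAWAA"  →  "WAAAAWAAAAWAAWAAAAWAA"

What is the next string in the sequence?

From term 3 onward, concatenate the second-to-last term with the last: W·AA = WAA, AA·WAA = AAWAA, …
Continuing: AAWAAWAAAAWAA · WAAAAWAAAAWAAWAAAAWAA gives term 8.

AAWAAWAAAAWAAWAAAAWAAAAWAAWAAAAWAA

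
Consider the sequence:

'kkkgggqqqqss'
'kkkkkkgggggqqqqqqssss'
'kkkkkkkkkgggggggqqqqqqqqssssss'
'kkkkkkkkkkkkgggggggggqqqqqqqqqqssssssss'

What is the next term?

Reading off run lengths: k runs 3, 6, 9, 12; g runs 3, 5, 7, 9; q runs 4, 6, 8, 10; s runs 2, 4, 6, 8 — each is linear in n (n = 1, 2, …).
For the next term, n = 5, so the run lengths are 15, 11, 12, 10.

kkkkkkkkkkkkkkkgggggggggggqqqqqqqqqqqqssssssssss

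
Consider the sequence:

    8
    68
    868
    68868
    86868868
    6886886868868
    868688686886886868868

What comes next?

6886886868868868688686886886868868

From term 3 onward, concatenate the second-to-last term with the last: 8·68 = 868, 68·868 = 68868, …
Continuing: 6886886868868 · 868688686886886868868 gives term 8.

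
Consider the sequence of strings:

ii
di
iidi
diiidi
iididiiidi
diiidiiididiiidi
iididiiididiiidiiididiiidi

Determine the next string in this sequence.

diiidiiididiiidiiididiiididiiidiiididiiidi

This is a Fibonacci-style word recurrence s(k) = s(k−2)·s(k−1): e.g. ii·di = iidi.
The next term joins diiidiiididiiidi and iididiiididiiidiiididiiidi.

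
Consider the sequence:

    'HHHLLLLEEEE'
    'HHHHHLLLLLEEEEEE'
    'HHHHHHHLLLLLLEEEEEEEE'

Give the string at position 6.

HHHHHHHHHHHHHLLLLLLLLLEEEEEEEEEEEEEE

Reading off run lengths: H runs 3, 5, 7; L runs 4, 5, 6; E runs 4, 6, 8 — each is linear in n, where the shown terms are n = 2, 3, 4.
Setting n = 7 gives 13, 9, 14 characters in each block.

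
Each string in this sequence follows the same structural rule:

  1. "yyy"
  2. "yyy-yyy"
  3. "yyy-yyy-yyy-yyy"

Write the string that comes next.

Every step duplicates the string with '-' between the halves.
So the next term is two copies of yyy-yyy-yyy-yyy with '-' between the halves.

yyy-yyy-yyy-yyy-yyy-yyy-yyy-yyy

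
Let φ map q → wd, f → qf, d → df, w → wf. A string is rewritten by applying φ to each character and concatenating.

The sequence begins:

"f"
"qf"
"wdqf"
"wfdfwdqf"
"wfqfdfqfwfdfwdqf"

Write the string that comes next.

wfqfwdqfdfqfwdqfwfqfdfqfwfdfwdqf

φ(wfqfdfqfwfdfwdqf) expands symbol-by-symbol to wf qf wd qf df qf wd qf wf qf df qf wf df wd qf; joining the 16 pieces gives the next term.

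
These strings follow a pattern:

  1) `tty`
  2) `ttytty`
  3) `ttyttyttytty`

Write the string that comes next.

ttyttyttyttyttyttyttytty

Each string is two copies of the previous one concatenated.
One more doubling of ttyttyttytty gives the answer.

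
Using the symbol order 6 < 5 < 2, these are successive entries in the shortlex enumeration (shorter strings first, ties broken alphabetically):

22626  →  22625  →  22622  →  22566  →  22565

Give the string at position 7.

22556

Advancing 2 positions from 22565 through 22565 → 22562 reaches term 7.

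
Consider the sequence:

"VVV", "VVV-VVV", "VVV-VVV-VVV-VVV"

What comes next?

Every step duplicates the string with '-' between the halves.
Doubling VVV-VVV-VVV-VVV with '-' between the halves:

VVV-VVV-VVV-VVV-VVV-VVV-VVV-VVV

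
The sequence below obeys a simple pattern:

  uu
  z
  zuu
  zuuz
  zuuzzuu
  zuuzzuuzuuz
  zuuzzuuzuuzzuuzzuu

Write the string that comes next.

From term 3 onward, concatenate the last term with the second-to-last: z·uu = zuu, zuu·z = zuuz, …
So term 8 is zuuzzuuzuuzzuuzzuu·zuuzzuuzuuz.

zuuzzuuzuuzzuuzzuuzuuzzuuzuuz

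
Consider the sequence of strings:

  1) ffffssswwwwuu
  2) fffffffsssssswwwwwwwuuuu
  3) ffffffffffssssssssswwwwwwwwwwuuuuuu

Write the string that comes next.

Each string has the form f^{3n+1} s^{3n} w^{3n+1} u^{2n} (n = 1, 2, …).
Setting n = 4 gives 13, 12, 13, 8 characters in each block.

fffffffffffffsssssssssssswwwwwwwwwwwwwuuuuuuuu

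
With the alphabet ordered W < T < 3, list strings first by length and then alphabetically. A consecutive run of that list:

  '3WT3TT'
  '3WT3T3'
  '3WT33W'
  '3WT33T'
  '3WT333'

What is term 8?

Continuing the enumeration 3 steps past 3WT333: 3WT333 → 3W3WWW → 3W3WWT → (answer).

3W3WW3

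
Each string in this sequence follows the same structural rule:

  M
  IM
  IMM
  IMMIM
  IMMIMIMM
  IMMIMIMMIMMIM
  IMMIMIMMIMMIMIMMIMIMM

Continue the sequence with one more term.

IMMIMIMMIMMIMIMMIMIMMIMMIMIMMIMMIM

From term 3 onward, concatenate the last term with the second-to-last: IM·M = IMM, IMM·IM = IMMIM, …
The next term joins IMMIMIMMIMMIMIMMIMIMM and IMMIMIMMIMMIM.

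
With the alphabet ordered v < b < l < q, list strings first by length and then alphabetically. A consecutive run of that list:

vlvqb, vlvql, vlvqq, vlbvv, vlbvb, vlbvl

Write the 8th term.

vlbbv

Stepping forward 2 times from vlbvl: vlbvl → vlbvq, then the target.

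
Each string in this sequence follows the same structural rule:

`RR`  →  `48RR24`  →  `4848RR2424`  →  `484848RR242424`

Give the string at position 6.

s(k+1) = 48·s(k)·24, so each term gains 48 as a prefix and 24 as a suffix.
From 484848RR242424, 2 further steps: 484848RR242424 → 48484848RR24242424 → (answer).

4848484848RR2424242424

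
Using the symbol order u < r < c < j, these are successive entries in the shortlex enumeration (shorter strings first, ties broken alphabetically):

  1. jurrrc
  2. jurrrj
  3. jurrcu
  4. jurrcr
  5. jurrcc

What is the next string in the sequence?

jurrcj

Find the rightmost character of jurrcc below j, bump it to the next letter, and reset everything to its right to u.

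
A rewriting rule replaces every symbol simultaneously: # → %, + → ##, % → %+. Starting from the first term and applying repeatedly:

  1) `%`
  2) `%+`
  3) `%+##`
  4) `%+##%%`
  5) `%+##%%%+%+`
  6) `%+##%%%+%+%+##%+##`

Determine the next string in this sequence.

%+##%%%+%+%+##%+##%+##%%%+##%%

Replace each of the 18 characters of %+##%%%+%+%+##%+## in place — %+ ## % % %+ %+ %+ ## %+ ## %+ ## % % %+ ## % % — and concatenate.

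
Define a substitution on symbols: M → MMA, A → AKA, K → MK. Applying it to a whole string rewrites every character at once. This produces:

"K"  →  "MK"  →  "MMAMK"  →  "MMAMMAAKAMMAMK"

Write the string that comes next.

φ(MMAMMAAKAMMAMK) expands symbol-by-symbol to MMA MMA AKA MMA MMA AKA AKA MK AKA MMA MMA AKA MMA MK; joining the 14 pieces gives the next term.

MMAMMAAKAMMAMMAAKAAKAMKAKAMMAMMAAKAMMAMK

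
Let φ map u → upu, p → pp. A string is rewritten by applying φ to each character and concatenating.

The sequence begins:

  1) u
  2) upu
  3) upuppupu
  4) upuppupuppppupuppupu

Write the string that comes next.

upuppupuppppupuppupuppppppppupuppupuppppupuppupu

Replace each of the 20 characters of upuppupuppppupuppupu in place — upu pp upu pp pp upu pp upu pp pp pp pp upu pp upu pp pp upu pp upu — and concatenate.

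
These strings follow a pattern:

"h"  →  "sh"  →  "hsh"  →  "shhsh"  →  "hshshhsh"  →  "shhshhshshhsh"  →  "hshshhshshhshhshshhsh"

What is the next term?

This is a Fibonacci-style word recurrence s(k) = s(k−2)·s(k−1): e.g. h·sh = hsh.
Continuing: shhshhshshhsh · hshshhshshhshhshshhsh gives term 8.

shhshhshshhshhshshhshshhshhshshhsh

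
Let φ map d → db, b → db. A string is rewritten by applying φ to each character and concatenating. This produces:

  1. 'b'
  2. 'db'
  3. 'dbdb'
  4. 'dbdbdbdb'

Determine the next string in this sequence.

dbdbdbdbdbdbdbdb

Apply φ to dbdbdbdb symbol by symbol: d→db, b→db, d→db, b→db, d→db, b→db, d→db, b→db; joined: db db db db db db db db.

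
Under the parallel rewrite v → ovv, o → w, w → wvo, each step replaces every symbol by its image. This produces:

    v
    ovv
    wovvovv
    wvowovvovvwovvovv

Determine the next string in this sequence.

wvoovvwwvowovvovvwovvovvwvowovvovvwovvovv

Replace each of the 17 characters of wvowovvovvwovvovv in place — wvo ovv w wvo w ovv ovv w ovv ovv wvo w ovv ovv w ovv ovv — and concatenate.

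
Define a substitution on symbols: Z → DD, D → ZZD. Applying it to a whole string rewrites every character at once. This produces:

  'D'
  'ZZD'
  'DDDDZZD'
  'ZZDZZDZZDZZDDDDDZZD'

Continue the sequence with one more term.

DDDDZZDDDDDZZDDDDDZZDDDDDZZDZZDZZDZZDZZDDDDDZZD

φ(ZZDZZDZZDZZDDDDDZZD) expands symbol-by-symbol to DD DD ZZD DD DD ZZD DD DD ZZD DD DD ZZD ZZD ZZD ZZD ZZD DD DD ZZD; joining the 19 pieces gives the next term.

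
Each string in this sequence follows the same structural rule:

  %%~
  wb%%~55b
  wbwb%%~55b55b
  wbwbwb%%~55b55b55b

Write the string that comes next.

wbwbwbwb%%~55b55b55b55b

Every step adds wb to the front and 55b to the end of the previous string.
One more step from wbwbwb%%~55b55b55b gives the answer.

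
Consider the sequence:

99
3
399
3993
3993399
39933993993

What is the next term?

From term 3 onward, concatenate the last term with the second-to-last: 3·99 = 399, 399·3 = 3993, …
So term 7 is 39933993993·3993399.

399339939933993399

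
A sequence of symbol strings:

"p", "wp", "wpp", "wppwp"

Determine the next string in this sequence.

From term 3 onward, concatenate the last term with the second-to-last: wp·p = wpp, wpp·wp = wppwp, …
So term 5 is wppwp·wpp.

wppwpwpp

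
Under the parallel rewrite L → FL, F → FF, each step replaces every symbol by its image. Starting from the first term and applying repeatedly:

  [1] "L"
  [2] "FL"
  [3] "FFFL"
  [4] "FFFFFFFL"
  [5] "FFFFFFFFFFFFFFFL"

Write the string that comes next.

Rewriting the 16 symbols of FFFFFFFFFFFFFFFL one by one yields FF FF FF FF FF FF FF FF FF FF FF FF FF FF FF FL; concatenated:

FFFFFFFFFFFFFFFFFFFFFFFFFFFFFFFL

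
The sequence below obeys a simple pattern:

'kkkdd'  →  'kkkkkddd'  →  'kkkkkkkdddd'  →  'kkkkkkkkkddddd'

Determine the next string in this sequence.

Each string has the form k^{2n-1} d^{n}, where the shown terms are n = 2, 3, 4, 5.
At n = 6 the blocks have lengths 11, 6.

kkkkkkkkkkkdddddd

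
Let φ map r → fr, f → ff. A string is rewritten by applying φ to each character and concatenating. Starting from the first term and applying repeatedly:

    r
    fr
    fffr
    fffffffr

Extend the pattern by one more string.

Apply φ to fffffffr symbol by symbol: f→ff, f→ff, f→ff, f→ff, f→ff, f→ff, f→ff, r→fr; joined: ff ff ff ff ff ff ff fr.

fffffffffffffffr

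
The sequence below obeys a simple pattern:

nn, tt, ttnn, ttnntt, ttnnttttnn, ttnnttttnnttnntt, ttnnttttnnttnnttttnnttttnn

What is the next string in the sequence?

From term 3 onward, concatenate the last term with the second-to-last: tt·nn = ttnn, ttnn·tt = ttnntt, …
Continuing: ttnnttttnnttnnttttnnttttnn · ttnnttttnnttnntt gives term 8.

ttnnttttnnttnnttttnnttttnnttnnttttnnttnntt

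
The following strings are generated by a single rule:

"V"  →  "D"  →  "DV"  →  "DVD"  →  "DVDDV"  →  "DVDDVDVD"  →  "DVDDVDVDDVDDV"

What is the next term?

Each term (from the third on) is the previous term followed by the one before it: term 3 = D·V = DV.
The next term joins DVDDVDVDDVDDV and DVDDVDVD.

DVDDVDVDDVDDVDVDDVDVD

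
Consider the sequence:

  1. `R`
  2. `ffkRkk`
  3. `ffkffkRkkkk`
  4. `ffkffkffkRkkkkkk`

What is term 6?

Each term wraps the previous one in ffk on the left and kk on the right.
From ffkffkffkRkkkkkk, 2 further steps: ffkffkffkRkkkkkk → ffkffkffkffkRkkkkkkkk → (answer).

ffkffkffkffkffkRkkkkkkkkkk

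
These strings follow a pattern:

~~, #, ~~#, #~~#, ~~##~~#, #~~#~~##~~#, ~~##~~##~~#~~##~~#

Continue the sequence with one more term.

From term 3 onward, concatenate the second-to-last term with the last: ~~·# = ~~#, #·~~# = #~~#, …
The next term joins #~~#~~##~~# and ~~##~~##~~#~~##~~#.

#~~#~~##~~#~~##~~##~~#~~##~~#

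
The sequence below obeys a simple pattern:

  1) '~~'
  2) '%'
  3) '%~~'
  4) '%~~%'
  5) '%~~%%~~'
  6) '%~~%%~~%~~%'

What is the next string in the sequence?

This is a Fibonacci-style word recurrence s(k) = s(k−1)·s(k−2): e.g. %·~~ = %~~.
Continuing: %~~%%~~%~~% · %~~%%~~ gives term 7.

%~~%%~~%~~%%~~%%~~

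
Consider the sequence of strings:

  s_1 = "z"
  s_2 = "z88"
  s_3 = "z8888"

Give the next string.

The strings grow by a fixed suffix 88 each time.
Applying this once more to z8888:

z888888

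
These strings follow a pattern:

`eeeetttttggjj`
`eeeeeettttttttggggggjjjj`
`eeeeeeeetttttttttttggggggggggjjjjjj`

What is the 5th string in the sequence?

eeeeeeeeeeeetttttttttttttttttggggggggggggggggggjjjjjjjjjj

Term n consists of 2n+2 e's, followed by 3n+2 t's, followed by 4n-2 g's, followed by 2n j's (n = 1, 2, …).
At n = 5 the blocks have lengths 12, 17, 18, 10.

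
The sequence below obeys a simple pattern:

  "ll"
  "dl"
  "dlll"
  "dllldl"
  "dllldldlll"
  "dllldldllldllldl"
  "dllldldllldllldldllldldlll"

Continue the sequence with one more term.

This is a Fibonacci-style word recurrence s(k) = s(k−1)·s(k−2): e.g. dl·ll = dlll.
Continuing: dllldldllldllldldllldldlll · dllldldllldllldl gives term 8.

dllldldllldllldldllldldllldllldldllldllldl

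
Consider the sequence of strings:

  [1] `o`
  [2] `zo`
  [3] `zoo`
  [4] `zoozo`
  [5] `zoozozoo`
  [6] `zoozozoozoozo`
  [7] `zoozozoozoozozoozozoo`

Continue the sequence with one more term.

From term 3 onward, concatenate the last term with the second-to-last: zo·o = zoo, zoo·zo = zoozo, …
So term 8 is zoozozoozoozozoozozoo·zoozozoozoozo.

zoozozoozoozozoozozoozoozozoozoozo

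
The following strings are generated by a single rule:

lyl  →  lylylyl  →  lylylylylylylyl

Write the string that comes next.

s(k+1) = s(k)·y·s(k) — each term doubles the last with 'y' between the halves.
So the next term is two copies of lylylylylylylyl with 'y' between the halves.

lylylylylylylylylylylylylylylyl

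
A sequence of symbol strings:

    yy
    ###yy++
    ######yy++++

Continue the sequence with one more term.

#########yy++++++

Each term wraps the previous one in ### on the left and ++ on the right.
One more step from ######yy++++ gives the answer.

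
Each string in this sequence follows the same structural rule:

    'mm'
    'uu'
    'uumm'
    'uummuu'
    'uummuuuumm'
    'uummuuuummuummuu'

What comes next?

Each term (from the third on) is the previous term followed by the one before it: term 3 = uu·mm = uumm.
The next term joins uummuuuummuummuu and uummuuuumm.

uummuuuummuummuuuummuuuumm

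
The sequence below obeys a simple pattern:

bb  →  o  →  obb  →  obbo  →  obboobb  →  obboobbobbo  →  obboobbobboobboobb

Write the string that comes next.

This is a Fibonacci-style word recurrence s(k) = s(k−1)·s(k−2): e.g. o·bb = obb.
So term 8 is obboobbobboobboobb·obboobbobbo.

obboobbobboobboobbobboobbobbo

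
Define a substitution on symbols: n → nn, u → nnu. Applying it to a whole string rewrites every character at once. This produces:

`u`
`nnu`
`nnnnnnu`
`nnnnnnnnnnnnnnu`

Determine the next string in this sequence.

Replace each of the 15 characters of nnnnnnnnnnnnnnu in place — nn nn nn nn nn nn nn nn nn nn nn nn nn nn nnu — and concatenate.

nnnnnnnnnnnnnnnnnnnnnnnnnnnnnnu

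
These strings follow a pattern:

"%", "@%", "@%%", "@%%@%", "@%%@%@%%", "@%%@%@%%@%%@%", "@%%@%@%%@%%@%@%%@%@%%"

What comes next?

@%%@%@%%@%%@%@%%@%@%%@%%@%@%%@%%@%

This is a Fibonacci-style word recurrence s(k) = s(k−1)·s(k−2): e.g. @%·% = @%%.
The next term joins @%%@%@%%@%%@%@%%@%@%% and @%%@%@%%@%%@%.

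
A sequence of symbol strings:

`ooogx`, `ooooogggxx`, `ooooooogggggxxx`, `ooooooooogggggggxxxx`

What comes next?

ooooooooooogggggggggxxxxx

Term n consists of 2n+1 o's, followed by 2n-1 g's, followed by n x's (n = 1, 2, …).
For the next term, n = 5, so the run lengths are 11, 9, 5.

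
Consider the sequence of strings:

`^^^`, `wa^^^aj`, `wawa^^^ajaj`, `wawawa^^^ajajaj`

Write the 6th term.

wawawawawa^^^ajajajajaj

Each term wraps the previous one in wa on the left and aj on the right.
From wawawa^^^ajajaj, 2 further steps: wawawa^^^ajajaj → wawawawa^^^ajajajaj → (answer).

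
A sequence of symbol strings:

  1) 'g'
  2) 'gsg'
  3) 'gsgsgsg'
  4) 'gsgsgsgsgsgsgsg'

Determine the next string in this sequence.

Each string is two copies of the previous one joined by 's'.
One more doubling of gsgsgsgsgsgsgsg gives the answer.

gsgsgsgsgsgsgsgsgsgsgsgsgsgsgsg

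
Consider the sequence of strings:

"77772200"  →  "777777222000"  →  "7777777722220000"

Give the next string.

The n-th term is 2n 7's then n 2's then n 0's, where the shown terms are n = 2, 3, 4.
For the next term, n = 5, so the run lengths are 10, 5, 5.

77777777772222200000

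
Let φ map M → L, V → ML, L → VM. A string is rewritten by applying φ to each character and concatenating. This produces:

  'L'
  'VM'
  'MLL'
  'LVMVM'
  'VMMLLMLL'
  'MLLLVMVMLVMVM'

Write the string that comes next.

LVMVMVMMLLMLLVMMLLMLL

Replace each of the 13 characters of MLLLVMVMLVMVM in place — L VM VM VM ML L ML L VM ML L ML L — and concatenate.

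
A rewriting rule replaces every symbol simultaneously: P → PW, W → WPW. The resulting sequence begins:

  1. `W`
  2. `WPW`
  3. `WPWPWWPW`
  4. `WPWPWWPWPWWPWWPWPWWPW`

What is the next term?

Replace each of the 21 characters of WPWPWWPWPWWPWWPWPWWPW in place — WPW PW WPW PW WPW WPW PW WPW PW WPW WPW PW WPW WPW PW WPW PW WPW WPW PW WPW — and concatenate.

WPWPWWPWPWWPWWPWPWWPWPWWPWWPWPWWPWWPWPWWPWPWWPWWPWPWWPW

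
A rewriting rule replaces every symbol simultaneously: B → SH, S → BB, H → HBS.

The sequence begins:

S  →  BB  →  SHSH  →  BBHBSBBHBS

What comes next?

Expanding BBHBSBBHBS: B→SH, B→SH, H→HBS, B→SH, S→BB, B→SH, B→SH, H→HBS, B→SH, S→BB. Concatenated: SH SH HBS SH BB SH SH HBS SH BB.

SHSHHBSSHBBSHSHHBSSHBB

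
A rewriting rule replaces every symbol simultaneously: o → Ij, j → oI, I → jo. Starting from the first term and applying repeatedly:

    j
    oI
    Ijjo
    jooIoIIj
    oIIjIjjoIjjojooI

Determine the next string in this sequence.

Applying the rule to each of the 16 symbols of oIIjIjjoIjjojooI gives the pieces Ij jo jo oI jo oI oI Ij jo oI oI Ij oI Ij Ij jo, which concatenate to the answer.

IjjojooIjooIoIIjjooIoIIjoIIjIjjo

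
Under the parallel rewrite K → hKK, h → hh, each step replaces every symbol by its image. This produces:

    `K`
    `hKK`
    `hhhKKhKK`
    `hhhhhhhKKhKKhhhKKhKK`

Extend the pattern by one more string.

Replace each of the 20 characters of hhhhhhhKKhKKhhhKKhKK in place — hh hh hh hh hh hh hh hKK hKK hh hKK hKK hh hh hh hKK hKK hh hKK hKK — and concatenate.

hhhhhhhhhhhhhhhKKhKKhhhKKhKKhhhhhhhKKhKKhhhKKhKK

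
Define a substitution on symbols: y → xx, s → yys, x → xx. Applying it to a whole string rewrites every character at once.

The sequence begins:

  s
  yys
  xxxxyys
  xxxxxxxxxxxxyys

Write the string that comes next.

xxxxxxxxxxxxxxxxxxxxxxxxxxxxyys

Applying the rule to each of the 15 symbols of xxxxxxxxxxxxyys gives the pieces xx xx xx xx xx xx xx xx xx xx xx xx xx xx yys, which concatenate to the answer.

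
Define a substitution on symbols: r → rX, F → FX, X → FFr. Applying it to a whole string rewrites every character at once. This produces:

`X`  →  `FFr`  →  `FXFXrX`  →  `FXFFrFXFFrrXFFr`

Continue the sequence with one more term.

FXFFrFXFXrXFXFFrFXFXrXrXFFrFXFXrX

φ(FXFFrFXFFrrXFFr) expands symbol-by-symbol to FX FFr FX FX rX FX FFr FX FX rX rX FFr FX FX rX; joining the 15 pieces gives the next term.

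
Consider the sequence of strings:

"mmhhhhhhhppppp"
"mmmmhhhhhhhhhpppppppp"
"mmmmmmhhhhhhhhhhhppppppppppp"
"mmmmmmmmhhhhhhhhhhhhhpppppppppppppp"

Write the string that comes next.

mmmmmmmmmmhhhhhhhhhhhhhhhppppppppppppppppp

Term n consists of 2n-2 m's, followed by 2n+3 h's, followed by 3n-1 p's, where the shown terms are n = 2, 3, 4, 5.
At n = 6 the blocks have lengths 10, 15, 17.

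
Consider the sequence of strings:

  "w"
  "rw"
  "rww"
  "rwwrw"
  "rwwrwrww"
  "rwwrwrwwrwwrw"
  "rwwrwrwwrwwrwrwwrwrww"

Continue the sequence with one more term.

rwwrwrwwrwwrwrwwrwrwwrwwrwrwwrwwrw

From term 3 onward, concatenate the last term with the second-to-last: rw·w = rww, rww·rw = rwwrw, …
The next term joins rwwrwrwwrwwrwrwwrwrww and rwwrwrwwrwwrw.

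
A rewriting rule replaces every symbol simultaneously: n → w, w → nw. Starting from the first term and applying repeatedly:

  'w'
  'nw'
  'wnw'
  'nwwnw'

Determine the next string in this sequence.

Expanding nwwnw: n→w, w→nw, w→nw, n→w, w→nw. Concatenated: w nw nw w nw.

wnwnwwnw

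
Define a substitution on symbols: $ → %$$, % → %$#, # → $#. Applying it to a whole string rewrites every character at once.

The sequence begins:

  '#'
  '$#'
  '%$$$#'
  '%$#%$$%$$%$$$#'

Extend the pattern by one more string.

%$#%$$$#%$#%$$%$$%$#%$$%$$%$#%$$%$$%$$$#

Applying the rule to each of the 14 symbols of %$#%$$%$$%$$$# gives the pieces %$# %$$ $# %$# %$$ %$$ %$# %$$ %$$ %$# %$$ %$$ %$$ $#, which concatenate to the answer.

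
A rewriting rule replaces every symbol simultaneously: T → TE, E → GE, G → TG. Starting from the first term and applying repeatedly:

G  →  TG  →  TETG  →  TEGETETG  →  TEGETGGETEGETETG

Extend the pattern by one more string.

Applying the rule to each of the 16 symbols of TEGETGGETEGETETG gives the pieces TE GE TG GE TE TG TG GE TE GE TG GE TE GE TE TG, which concatenate to the answer.

TEGETGGETETGTGGETEGETGGETEGETETG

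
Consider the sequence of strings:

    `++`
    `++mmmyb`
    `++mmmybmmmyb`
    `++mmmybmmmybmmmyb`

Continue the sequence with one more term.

Each term is the previous one with mmmyb appended.
One more step from ++mmmybmmmybmmmyb gives the answer.

++mmmybmmmybmmmybmmmyb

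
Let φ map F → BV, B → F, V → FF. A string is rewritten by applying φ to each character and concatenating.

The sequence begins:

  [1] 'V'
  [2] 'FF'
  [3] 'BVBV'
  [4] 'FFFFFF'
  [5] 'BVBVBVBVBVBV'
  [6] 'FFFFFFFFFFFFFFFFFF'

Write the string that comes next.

BVBVBVBVBVBVBVBVBVBVBVBVBVBVBVBVBVBV

Applying the rule to each of the 18 symbols of FFFFFFFFFFFFFFFFFF gives the pieces BV BV BV BV BV BV BV BV BV BV BV BV BV BV BV BV BV BV, which concatenate to the answer.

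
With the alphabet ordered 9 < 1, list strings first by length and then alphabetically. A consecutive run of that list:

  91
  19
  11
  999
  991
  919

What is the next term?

The successor of 919 increments the rightmost position that isn't already 1 and resets every position after it to 9.

911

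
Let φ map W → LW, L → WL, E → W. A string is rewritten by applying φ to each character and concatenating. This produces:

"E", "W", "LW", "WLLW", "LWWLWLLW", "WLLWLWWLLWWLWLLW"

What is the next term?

LWWLWLLWWLLWLWWLWLLWLWWLLWWLWLLW

φ(WLLWLWWLLWWLWLLW) expands symbol-by-symbol to LW WL WL LW WL LW LW WL WL LW LW WL LW WL WL LW; joining the 16 pieces gives the next term.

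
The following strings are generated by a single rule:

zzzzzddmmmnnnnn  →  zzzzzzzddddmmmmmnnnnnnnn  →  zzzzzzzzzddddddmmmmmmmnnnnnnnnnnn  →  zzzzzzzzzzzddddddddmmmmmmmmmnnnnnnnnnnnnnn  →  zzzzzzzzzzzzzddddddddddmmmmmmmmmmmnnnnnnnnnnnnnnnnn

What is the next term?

Each string has the form z^{2n+1} d^{2n-2} m^{2n-1} n^{3n-1}, where the shown terms are n = 2, 3, 4, 5, 6.
For the next term, n = 7, so the run lengths are 15, 12, 13, 20.

zzzzzzzzzzzzzzzddddddddddddmmmmmmmmmmmmmnnnnnnnnnnnnnnnnnnnn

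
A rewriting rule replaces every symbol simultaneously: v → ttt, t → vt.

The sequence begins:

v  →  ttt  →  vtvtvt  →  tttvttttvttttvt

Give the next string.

Rewriting the 15 symbols of tttvttttvttttvt one by one yields vt vt vt ttt vt vt vt vt ttt vt vt vt vt ttt vt; concatenated:

vtvtvttttvtvtvtvttttvtvtvtvttttvt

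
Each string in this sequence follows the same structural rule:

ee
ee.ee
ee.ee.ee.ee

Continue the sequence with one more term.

Each string is two copies of the previous one joined by '.'.
One more doubling of ee.ee.ee.ee gives the answer.

ee.ee.ee.ee.ee.ee.ee.ee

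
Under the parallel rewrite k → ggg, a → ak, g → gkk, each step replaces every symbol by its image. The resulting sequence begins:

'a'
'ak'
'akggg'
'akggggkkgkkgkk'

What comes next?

Rewriting the 14 symbols of akggggkkgkkgkk one by one yields ak ggg gkk gkk gkk gkk ggg ggg gkk ggg ggg gkk ggg ggg; concatenated:

akggggkkgkkgkkgkkgggggggkkgggggggkkgggggg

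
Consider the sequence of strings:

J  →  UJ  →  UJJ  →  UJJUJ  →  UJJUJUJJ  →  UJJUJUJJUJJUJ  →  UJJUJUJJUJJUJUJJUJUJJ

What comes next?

This is a Fibonacci-style word recurrence s(k) = s(k−1)·s(k−2): e.g. UJ·J = UJJ.
Continuing: UJJUJUJJUJJUJUJJUJUJJ · UJJUJUJJUJJUJ gives term 8.

UJJUJUJJUJJUJUJJUJUJJUJJUJUJJUJJUJ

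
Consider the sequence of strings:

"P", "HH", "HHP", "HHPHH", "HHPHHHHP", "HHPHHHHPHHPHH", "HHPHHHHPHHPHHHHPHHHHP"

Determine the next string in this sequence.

HHPHHHHPHHPHHHHPHHHHPHHPHHHHPHHPHH

This is a Fibonacci-style word recurrence s(k) = s(k−1)·s(k−2): e.g. HH·P = HHP.
The next term joins HHPHHHHPHHPHHHHPHHHHP and HHPHHHHPHHPHH.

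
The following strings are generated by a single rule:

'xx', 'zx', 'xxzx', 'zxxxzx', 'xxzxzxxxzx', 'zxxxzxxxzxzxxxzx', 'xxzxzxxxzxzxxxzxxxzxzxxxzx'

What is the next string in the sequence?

This is a Fibonacci-style word recurrence s(k) = s(k−2)·s(k−1): e.g. xx·zx = xxzx.
Continuing: zxxxzxxxzxzxxxzx · xxzxzxxxzxzxxxzxxxzxzxxxzx gives term 8.

zxxxzxxxzxzxxxzxxxzxzxxxzxzxxxzxxxzxzxxxzx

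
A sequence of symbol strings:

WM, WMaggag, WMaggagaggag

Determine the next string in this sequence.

WMaggagaggagaggag

Every step adds aggag to the end: s(k+1) = s(k)·aggag.
One more step from WMaggagaggag gives the answer.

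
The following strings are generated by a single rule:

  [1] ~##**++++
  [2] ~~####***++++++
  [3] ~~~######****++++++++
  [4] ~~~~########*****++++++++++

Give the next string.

~~~~~##########******++++++++++++

Term n consists of n ~'s, followed by 2n #'s, followed by n+1 *'s, followed by 2n+2 +'s (n = 1, 2, …).
Setting n = 5 gives 5, 10, 6, 12 characters in each block.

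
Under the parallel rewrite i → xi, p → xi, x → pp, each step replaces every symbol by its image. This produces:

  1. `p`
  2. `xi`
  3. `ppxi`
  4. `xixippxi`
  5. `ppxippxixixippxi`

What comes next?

φ(ppxippxixixippxi) expands symbol-by-symbol to xi xi pp xi xi xi pp xi pp xi pp xi xi xi pp xi; joining the 16 pieces gives the next term.

xixippxixixippxippxippxixixippxi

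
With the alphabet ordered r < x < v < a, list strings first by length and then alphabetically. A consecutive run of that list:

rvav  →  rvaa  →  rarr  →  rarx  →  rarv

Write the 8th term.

Continuing the enumeration 3 steps past rarv: rarv → rara → raxr → (answer).

raxx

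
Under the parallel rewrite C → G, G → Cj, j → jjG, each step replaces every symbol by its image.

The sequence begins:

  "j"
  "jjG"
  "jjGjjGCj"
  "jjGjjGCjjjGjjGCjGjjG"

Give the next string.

Applying the rule to each of the 20 symbols of jjGjjGCjjjGjjGCjGjjG gives the pieces jjG jjG Cj jjG jjG Cj G jjG jjG jjG Cj jjG jjG Cj G jjG Cj jjG jjG Cj, which concatenate to the answer.

jjGjjGCjjjGjjGCjGjjGjjGjjGCjjjGjjGCjGjjGCjjjGjjGCj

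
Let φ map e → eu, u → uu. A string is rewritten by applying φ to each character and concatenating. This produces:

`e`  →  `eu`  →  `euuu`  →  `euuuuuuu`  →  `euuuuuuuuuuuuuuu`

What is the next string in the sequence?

euuuuuuuuuuuuuuuuuuuuuuuuuuuuuuu

φ(euuuuuuuuuuuuuuu) expands symbol-by-symbol to eu uu uu uu uu uu uu uu uu uu uu uu uu uu uu uu; joining the 16 pieces gives the next term.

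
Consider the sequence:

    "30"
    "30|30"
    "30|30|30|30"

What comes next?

30|30|30|30|30|30|30|30

Every step duplicates the string with '|' between the halves.
One more doubling of 30|30|30|30 gives the answer.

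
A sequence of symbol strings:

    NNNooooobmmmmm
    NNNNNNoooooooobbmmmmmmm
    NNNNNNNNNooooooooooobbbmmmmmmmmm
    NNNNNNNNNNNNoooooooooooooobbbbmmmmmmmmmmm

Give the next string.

Each string has the form N^{3n} o^{3n+2} b^{n} m^{2n+3} (n = 1, 2, …).
Setting n = 5 gives 15, 17, 5, 13 characters in each block.

NNNNNNNNNNNNNNNooooooooooooooooobbbbbmmmmmmmmmmmmm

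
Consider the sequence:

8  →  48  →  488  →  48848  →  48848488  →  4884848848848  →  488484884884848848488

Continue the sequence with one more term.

Each term (from the third on) is the previous term followed by the one before it: term 3 = 48·8 = 488.
Continuing: 488484884884848848488 · 4884848848848 gives term 8.

4884848848848488484884884848848848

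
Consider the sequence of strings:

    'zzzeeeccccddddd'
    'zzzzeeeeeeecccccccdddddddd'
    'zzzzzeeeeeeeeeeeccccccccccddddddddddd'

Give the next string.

zzzzzzeeeeeeeeeeeeeeecccccccccccccdddddddddddddd

Reading off run lengths: z runs 3, 4, 5; e runs 3, 7, 11; c runs 4, 7, 10; d runs 5, 8, 11 — each is linear in n (n = 1, 2, …).
For the next term, n = 4, so the run lengths are 6, 15, 13, 14.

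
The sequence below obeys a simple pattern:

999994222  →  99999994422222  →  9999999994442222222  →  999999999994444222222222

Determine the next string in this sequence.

99999999999994444422222222222

Term n consists of 2n+1 9's, followed by n-1 4's, followed by 2n-1 2's, where the shown terms are n = 2, 3, 4, 5.
Setting n = 6 gives 13, 5, 11 characters in each block.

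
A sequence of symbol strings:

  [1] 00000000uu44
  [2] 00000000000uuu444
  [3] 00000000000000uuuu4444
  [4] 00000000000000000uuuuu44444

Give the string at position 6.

00000000000000000000000uuuuuuu4444444

Reading off run lengths: 0 runs 8, 11, 14, 17; u runs 2, 3, 4, 5; 4 runs 2, 3, 4, 5 — each is linear in n, where the shown terms are n = 2, 3, 4, 5.
Setting n = 7 gives 23, 7, 7 characters in each block.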